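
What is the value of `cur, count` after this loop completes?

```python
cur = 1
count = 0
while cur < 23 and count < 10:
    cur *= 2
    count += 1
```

Double until >= 23 or 10 iterations
`cur, count` takes the values: (1, 0) → (2, 0) → (2, 1) → (4, 1) → (4, 2) → (8, 2) → (8, 3) → (16, 3) → (16, 4) → (32, 4) → (32, 5)

Answer: 32, 5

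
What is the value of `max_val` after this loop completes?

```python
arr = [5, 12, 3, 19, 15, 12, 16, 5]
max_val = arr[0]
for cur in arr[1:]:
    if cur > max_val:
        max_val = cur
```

Maximum of [5, 12, 3, 19, 15, 12, 16, 5]
`max_val` takes the values: 5 → 12 → 19

Answer: 19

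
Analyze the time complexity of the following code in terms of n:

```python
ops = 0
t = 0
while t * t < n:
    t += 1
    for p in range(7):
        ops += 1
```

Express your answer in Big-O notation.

Each loop level contributes: √n × 1. Multiplying the contributions gives O(√n).

Answer: O(√n)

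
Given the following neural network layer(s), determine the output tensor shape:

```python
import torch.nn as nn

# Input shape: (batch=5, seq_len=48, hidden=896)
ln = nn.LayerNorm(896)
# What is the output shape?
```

Input: (5, 48, 896) -> Output: (5, 48, 896)

Answer: (5, 48, 896)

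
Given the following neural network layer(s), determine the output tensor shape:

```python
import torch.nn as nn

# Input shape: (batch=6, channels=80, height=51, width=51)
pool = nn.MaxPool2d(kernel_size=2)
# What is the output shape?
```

Input: (6, 80, 51, 51) -> Output: (6, 80, 25, 25)

Answer: (6, 80, 25, 25)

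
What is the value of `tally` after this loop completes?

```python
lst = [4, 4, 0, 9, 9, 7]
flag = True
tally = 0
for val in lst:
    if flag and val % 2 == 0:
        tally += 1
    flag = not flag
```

Count even values at even positions
`tally` takes the values: 0 → 1 → 2

Answer: 2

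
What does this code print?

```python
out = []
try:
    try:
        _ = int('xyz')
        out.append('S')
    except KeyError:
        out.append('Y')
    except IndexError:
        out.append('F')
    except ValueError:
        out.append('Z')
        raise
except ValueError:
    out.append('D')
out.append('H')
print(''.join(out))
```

Execution trace: 'Z' (inner except ValueError) → 'D' (outer except ValueError) → 'H' (after the try/except). Output: ZDH

Answer: ZDH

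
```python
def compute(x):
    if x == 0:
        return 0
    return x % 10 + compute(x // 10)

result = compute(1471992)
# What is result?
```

Sum of digits of 1471992: 2 + 9 + 9 + 1 + 7 + 4 + 1 = 33

Answer: 33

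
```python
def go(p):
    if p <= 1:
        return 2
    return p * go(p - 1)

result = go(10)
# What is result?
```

go(10) = 10 * 9 * 8 * 7 * 6 * 5 * 4 * 3 * 2 * 2 = 7257600

Answer: 7257600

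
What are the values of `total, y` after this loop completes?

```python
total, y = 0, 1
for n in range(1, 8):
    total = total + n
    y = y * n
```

Sum and factorial of 1 to 7
`total, y` takes the values: (0, 1) → (1, 1) → (3, 1) → (3, 2) → (6, 2) → (6, 6) → (10, 6) → (10, 24) → (15, 24) → (15, 120) → (21, 120) → (21, 720) → (28, 720) → (28, 5040)

Answer: 28, 5040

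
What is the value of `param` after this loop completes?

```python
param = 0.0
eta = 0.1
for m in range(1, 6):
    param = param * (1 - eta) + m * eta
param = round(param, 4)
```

Moving average with lr=0.1
`param` takes the values: 0.0 → 0.1 → 0.29 → 0.561 → 0.9049 → 1.31441 → 1.3144

Answer: 1.3144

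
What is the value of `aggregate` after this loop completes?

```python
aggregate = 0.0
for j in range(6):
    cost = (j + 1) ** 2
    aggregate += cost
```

Sum of squared losses 1² + 2² + ... + 6²
`aggregate` takes the values: 0.0 → 1.0 → 5.0 → 14.0 → 30.0 → 55.0 → 91.0

Answer: 91.0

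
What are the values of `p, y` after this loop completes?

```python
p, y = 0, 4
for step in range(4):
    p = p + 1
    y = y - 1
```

p goes 0→4, y goes 4→0
`p, y` takes the values: (0, 4) → (1, 4) → (1, 3) → (2, 3) → (2, 2) → (3, 2) → (3, 1) → (4, 1) → (4, 0)

Answer: 4, 0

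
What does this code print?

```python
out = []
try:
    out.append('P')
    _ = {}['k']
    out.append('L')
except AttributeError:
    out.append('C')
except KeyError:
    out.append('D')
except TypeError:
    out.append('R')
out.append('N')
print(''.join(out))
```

Execution trace: 'P' (try body) → 'D' (except KeyError) → 'N' (after the try/except). Output: PDN

Answer: PDN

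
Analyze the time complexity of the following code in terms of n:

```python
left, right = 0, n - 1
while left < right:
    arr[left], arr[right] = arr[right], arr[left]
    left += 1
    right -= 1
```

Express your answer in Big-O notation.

This is In-place array reversal. Time complexity: O(n).

Answer: O(n)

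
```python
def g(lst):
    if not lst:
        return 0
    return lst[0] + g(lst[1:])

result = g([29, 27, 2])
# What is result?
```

29 + 27 + 2 + 0 = 58

Answer: 58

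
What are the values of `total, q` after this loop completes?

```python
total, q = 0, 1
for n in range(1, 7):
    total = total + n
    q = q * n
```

Sum and factorial of 1 to 6
`total, q` takes the values: (0, 1) → (1, 1) → (3, 1) → (3, 2) → (6, 2) → (6, 6) → (10, 6) → (10, 24) → (15, 24) → (15, 120) → (21, 120) → (21, 720)

Answer: 21, 720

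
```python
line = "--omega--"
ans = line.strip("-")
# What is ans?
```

Trace:
`line = "--omega--"` → line = '--omega--'
`ans = line.strip("-")` → ans = 'omega'
So ans = 'omega'

Answer: 'omega'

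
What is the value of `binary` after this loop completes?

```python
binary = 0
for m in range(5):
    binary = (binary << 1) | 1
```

Build 5 consecutive 1-bits: 0b11111
`binary` takes the values: 0 → 1 → 3 → 7 → 15 → 31

Answer: 31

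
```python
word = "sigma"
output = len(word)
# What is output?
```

Trace:
`word = "sigma"` → word = 'sigma'
`output = len(word)` → output = 5
So output = 5

Answer: 5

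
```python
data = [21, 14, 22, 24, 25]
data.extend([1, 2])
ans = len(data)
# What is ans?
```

Trace:
`data = [21, 14, 22, 24, 25]` → data = [21, 14, 22, 24, 25]
`data.extend([1, 2])` → data = [21, 14, 22, 24, 25, 1, 2]
`ans = len(data)` → ans = 7
So ans = 7

Answer: 7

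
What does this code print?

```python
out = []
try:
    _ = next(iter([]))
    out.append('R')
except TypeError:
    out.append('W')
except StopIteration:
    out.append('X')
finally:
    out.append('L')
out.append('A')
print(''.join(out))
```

Execution trace: 'X' (except StopIteration) → 'L' (finally) → 'A' (after the try/except). Output: XLA

Answer: XLA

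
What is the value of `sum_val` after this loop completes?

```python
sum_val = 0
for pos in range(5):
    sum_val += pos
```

Sum of 0 to 4 = 10
`sum_val` takes the values: 0 → 1 → 3 → 6 → 10

Answer: 10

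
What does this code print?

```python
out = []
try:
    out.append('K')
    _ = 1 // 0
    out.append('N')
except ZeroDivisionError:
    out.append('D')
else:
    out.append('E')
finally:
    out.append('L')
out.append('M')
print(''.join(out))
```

Execution trace: 'K' (try body) → 'D' (except ZeroDivisionError) → 'L' (finally) → 'M' (after the try/except). Output: KDLM

Answer: KDLM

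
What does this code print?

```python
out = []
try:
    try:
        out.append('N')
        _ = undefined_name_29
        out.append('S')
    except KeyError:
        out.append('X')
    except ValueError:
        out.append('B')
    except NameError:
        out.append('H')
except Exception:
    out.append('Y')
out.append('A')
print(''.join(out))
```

Execution trace: 'N' (inner try body) → 'H' (inner except NameError) → 'A' (after the try/except). Output: NHA

Answer: NHA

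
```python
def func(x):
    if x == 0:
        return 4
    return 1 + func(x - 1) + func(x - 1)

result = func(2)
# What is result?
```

func(x) = 1 + 2·func(x-1), func(0)=4. Closed form: (4+1)·2^2 - 1 = 19.

Answer: 19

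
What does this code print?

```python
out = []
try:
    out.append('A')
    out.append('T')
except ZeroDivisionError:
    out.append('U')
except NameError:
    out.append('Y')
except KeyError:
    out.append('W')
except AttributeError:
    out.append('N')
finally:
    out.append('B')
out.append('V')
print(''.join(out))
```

Execution trace: 'A' (try body) → 'T' (try body, no exception) → 'B' (finally) → 'V' (after the try/except). Output: ATBV

Answer: ATBV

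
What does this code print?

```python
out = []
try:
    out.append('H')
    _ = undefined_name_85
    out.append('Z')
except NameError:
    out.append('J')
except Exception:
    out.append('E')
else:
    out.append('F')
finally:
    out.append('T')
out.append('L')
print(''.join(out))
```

Execution trace: 'H' (try body) → 'J' (except NameError) → 'T' (finally) → 'L' (after the try/except). Output: HJTL

Answer: HJTL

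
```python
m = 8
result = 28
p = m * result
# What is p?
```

Trace:
`m = 8` → m = 8
`result = 28` → result = 28
`p = m * result` → p = 224
So p = 224

Answer: 224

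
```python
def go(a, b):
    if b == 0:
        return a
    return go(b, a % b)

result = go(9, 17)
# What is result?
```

go(9, 17) -> go(17, 9) -> go(9, 8) -> go(8, 1) -> go(1, 0) -> 1

Answer: 1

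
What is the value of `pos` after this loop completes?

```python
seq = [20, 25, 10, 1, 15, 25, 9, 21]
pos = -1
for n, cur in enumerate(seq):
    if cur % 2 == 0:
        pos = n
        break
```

First even number index in [20, 25, 10, 1, 15, 25, 9, 21]
`pos` takes the values: -1 → 0

Answer: 0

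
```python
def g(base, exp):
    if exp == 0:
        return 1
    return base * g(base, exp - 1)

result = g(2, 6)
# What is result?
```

g(2, 6) = 2 * 2 * 2 * 2 * 2 * 2 = 64

Answer: 64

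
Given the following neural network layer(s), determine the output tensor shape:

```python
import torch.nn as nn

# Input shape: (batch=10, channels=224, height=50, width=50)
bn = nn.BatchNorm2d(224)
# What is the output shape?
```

Input: (10, 224, 50, 50) -> Output: (10, 224, 50, 50)

Answer: (10, 224, 50, 50)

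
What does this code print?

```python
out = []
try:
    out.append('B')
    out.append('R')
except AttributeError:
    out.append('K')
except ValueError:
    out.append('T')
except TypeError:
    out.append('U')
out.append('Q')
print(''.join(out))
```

Execution trace: 'B' (try body) → 'R' (try body, no exception) → 'Q' (after the try/except). Output: BRQ

Answer: BRQ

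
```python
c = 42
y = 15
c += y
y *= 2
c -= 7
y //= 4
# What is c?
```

Trace:
`c = 42` → c = 42
`y = 15` → y = 15
`c += y` → c = 57
`y *= 2` → y = 30
`c -= 7` → c = 50
`y //= 4` → y = 7
So c = 50

Answer: 50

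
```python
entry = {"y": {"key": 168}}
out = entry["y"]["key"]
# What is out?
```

Trace:
`entry = {"y": {"key": 168}}` → entry = {'y': {'key': 168}}
`out = entry["y"]["key"]` → out = 168
So out = 168

Answer: 168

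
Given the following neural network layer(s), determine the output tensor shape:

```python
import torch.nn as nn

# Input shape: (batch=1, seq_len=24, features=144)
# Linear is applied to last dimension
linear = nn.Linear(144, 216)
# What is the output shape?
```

Input: (1, 24, 144) -> Output: (1, 24, 216)

Answer: (1, 24, 216)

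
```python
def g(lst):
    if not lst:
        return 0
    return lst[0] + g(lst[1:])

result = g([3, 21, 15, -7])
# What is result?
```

3 + 21 + 15 + (-7) + 0 = 32

Answer: 32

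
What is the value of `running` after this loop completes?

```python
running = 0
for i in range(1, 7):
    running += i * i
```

Sum of squares 1² to 6² = 91
`running` takes the values: 0 → 1 → 5 → 14 → 30 → 55 → 91

Answer: 91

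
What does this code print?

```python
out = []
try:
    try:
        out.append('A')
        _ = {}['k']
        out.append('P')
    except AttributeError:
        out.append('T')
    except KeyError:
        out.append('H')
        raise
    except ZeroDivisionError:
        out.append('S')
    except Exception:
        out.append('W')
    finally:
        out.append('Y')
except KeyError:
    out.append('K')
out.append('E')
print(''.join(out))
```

Execution trace: 'A' (inner try body) → 'H' (inner except KeyError) → 'Y' (inner finally) → 'K' (outer except KeyError) → 'E' (after the try/except). Output: AHYKE

Answer: AHYKE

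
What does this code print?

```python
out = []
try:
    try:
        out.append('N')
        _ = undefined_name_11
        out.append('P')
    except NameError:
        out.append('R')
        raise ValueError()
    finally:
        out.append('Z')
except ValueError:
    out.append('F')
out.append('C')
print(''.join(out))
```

Execution trace: 'N' (inner try body) → 'R' (inner except NameError) → 'Z' (inner finally) → 'F' (outer except ValueError) → 'C' (after the try/except). Output: NRZFC

Answer: NRZFC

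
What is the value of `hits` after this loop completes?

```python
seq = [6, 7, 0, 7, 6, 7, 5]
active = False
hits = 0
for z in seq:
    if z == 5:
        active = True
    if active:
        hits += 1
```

Count elements after first 5 in [6, 7, 0, 7, 6, 7, 5]
`hits` takes the values: 0 → 1

Answer: 1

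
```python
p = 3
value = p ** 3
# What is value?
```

Trace:
`p = 3` → p = 3
`value = p ** 3` → value = 27
So value = 27

Answer: 27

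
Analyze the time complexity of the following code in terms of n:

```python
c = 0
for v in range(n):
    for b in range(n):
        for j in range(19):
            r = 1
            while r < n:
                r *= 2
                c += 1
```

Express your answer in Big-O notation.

Each loop level contributes: n × n × 1 × log n. Multiplying the contributions gives O(n^2 log n).

Answer: O(n^2 log n)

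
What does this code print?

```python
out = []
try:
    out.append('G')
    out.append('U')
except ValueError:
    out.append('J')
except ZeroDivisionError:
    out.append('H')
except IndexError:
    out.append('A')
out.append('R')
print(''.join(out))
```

Execution trace: 'G' (try body) → 'U' (try body, no exception) → 'R' (after the try/except). Output: GUR

Answer: GUR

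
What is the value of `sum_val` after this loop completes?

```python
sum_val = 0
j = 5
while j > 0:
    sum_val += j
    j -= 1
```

Sum 5 down to 1
`sum_val` takes the values: 0 → 5 → 9 → 12 → 14 → 15

Answer: 15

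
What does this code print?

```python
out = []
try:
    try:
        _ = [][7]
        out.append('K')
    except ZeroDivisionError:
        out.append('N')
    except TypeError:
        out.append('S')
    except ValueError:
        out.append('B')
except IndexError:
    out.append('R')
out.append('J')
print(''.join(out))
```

Execution trace: 'R' (outer except IndexError) → 'J' (after the try/except). Output: RJ

Answer: RJ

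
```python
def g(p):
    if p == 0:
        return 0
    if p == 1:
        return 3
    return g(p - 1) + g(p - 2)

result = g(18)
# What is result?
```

Build up from base cases: g(0)=0, g(1)=3, g(2)=3, g(3)=6, g(4)=9, g(5)=15, g(6)=24, ..., g(18)=7752

Answer: 7752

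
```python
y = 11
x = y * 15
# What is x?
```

Trace:
`y = 11` → y = 11
`x = y * 15` → x = 165
So x = 165

Answer: 165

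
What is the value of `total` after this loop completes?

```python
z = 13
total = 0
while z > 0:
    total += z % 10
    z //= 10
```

Sum digits of 13
`total` takes the values: 0 → 3 → 4

Answer: 4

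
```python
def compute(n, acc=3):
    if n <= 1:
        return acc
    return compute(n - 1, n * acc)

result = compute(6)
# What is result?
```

Accumulator trace (n, acc): (6, 3) -> (5, 18) -> (4, 90) -> (3, 360) -> (2, 1080) -> (1, 2160) -> return 2160

Answer: 2160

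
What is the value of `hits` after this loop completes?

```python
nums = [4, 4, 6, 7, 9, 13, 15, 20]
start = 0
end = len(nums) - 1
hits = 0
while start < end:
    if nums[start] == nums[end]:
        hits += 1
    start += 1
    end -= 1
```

Count matching pairs from ends
`hits` takes the values: 0

Answer: 0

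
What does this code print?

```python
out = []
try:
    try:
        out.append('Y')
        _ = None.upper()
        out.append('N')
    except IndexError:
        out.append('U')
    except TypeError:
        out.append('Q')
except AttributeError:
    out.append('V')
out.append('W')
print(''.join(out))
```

Execution trace: 'Y' (try body) → 'V' (outer except AttributeError) → 'W' (after the try/except). Output: YVW

Answer: YVW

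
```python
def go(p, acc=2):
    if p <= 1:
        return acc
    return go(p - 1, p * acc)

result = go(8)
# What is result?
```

Accumulator trace (n, acc): (8, 2) -> (7, 16) -> (6, 112) -> (5, 672) -> (4, 3360) -> (3, 13440) -> (2, 40320) -> (1, 80640) -> return 80640

Answer: 80640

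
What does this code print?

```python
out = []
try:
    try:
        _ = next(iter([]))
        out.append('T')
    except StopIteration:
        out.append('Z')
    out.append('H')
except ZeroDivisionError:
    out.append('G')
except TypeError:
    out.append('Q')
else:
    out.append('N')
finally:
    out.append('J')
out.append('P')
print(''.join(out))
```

Execution trace: 'Z' (inner except StopIteration) → 'H' (try body, no exception) → 'N' (else) → 'J' (finally) → 'P' (after the try/except). Output: ZHNJP

Answer: ZHNJP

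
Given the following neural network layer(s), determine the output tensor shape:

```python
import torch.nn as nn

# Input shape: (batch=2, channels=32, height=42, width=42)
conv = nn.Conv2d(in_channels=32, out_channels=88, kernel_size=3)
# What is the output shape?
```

Input: (2, 32, 42, 42) -> Output: (2, 88, 40, 40)

Answer: (2, 88, 40, 40)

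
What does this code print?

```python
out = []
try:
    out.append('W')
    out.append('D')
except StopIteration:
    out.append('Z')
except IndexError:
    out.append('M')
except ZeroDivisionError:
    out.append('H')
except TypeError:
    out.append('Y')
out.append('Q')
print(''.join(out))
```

Execution trace: 'W' (try body) → 'D' (try body, no exception) → 'Q' (after the try/except). Output: WDQ

Answer: WDQ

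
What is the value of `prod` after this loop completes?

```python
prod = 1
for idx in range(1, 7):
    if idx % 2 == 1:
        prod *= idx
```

Product of odd numbers 1 to 6
`prod` takes the values: 1 → 3 → 15

Answer: 15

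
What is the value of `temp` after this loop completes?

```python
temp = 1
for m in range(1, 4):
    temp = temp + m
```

Start at 1, add 1 through 3
`temp` takes the values: 1 → 2 → 4 → 7

Answer: 7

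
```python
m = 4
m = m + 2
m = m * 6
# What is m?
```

Trace:
`m = 4` → m = 4
`m = m + 2` → m = 6
`m = m * 6` → m = 36
So m = 36

Answer: 36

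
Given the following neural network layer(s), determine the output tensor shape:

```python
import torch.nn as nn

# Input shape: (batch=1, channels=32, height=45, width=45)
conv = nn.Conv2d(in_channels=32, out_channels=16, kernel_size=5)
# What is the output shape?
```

Input: (1, 32, 45, 45) -> Output: (1, 16, 41, 41)

Answer: (1, 16, 41, 41)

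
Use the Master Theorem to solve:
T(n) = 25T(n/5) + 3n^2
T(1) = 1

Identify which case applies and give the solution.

a=25, b=5, f(n)=3n^2. log_5(25) = 2. Since c=2 = 2, Case 2 applies: T(n) = Θ(n^log_b(a) · log n) = O(n^2 log n).

Answer: O(n^2 log n) - Case 2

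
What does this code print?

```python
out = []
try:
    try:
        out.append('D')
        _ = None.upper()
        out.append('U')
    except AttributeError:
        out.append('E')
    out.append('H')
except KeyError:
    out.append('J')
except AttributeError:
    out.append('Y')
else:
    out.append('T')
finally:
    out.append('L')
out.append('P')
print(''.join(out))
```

Execution trace: 'D' (inner try body) → 'E' (inner except AttributeError) → 'H' (try body, no exception) → 'T' (else) → 'L' (finally) → 'P' (after the try/except). Output: DEHTLP

Answer: DEHTLP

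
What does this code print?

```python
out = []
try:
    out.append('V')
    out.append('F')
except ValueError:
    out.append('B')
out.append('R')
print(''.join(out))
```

Execution trace: 'V' (try body) → 'F' (try body, no exception) → 'R' (after the try/except). Output: VFR

Answer: VFR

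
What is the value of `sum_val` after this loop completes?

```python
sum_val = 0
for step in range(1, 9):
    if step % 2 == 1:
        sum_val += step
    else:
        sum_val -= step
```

Add odd, subtract even
`sum_val` takes the values: 0 → 1 → -1 → 2 → -2 → 3 → -3 → 4 → -4

Answer: -4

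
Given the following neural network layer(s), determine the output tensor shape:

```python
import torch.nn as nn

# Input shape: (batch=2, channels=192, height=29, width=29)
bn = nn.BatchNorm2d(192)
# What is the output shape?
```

Input: (2, 192, 29, 29) -> Output: (2, 192, 29, 29)

Answer: (2, 192, 29, 29)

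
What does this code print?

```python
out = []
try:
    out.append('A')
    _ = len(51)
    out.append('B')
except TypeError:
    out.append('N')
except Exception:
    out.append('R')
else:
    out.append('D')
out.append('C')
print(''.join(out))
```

Execution trace: 'A' (try body) → 'N' (except TypeError) → 'C' (after the try/except). Output: ANC

Answer: ANC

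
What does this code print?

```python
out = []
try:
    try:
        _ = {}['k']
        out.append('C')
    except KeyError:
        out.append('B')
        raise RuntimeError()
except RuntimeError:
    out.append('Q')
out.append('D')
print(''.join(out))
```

Execution trace: 'B' (inner except KeyError) → 'Q' (outer except RuntimeError) → 'D' (after the try/except). Output: BQD

Answer: BQD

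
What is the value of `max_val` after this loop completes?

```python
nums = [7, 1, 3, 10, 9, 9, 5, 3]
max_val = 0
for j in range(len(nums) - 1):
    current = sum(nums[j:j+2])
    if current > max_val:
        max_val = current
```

Max sum of 2-element window in [7, 1, 3, 10, 9, 9, 5, 3]
`max_val` takes the values: 0 → 8 → 13 → 19

Answer: 19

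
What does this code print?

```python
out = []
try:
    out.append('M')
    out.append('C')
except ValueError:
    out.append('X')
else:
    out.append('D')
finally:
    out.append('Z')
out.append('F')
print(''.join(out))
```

Execution trace: 'M' (try body) → 'C' (try body, no exception) → 'D' (else) → 'Z' (finally) → 'F' (after the try/except). Output: MCDZF

Answer: MCDZF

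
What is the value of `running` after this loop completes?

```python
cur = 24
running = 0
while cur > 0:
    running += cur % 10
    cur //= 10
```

Sum digits of 24
`running` takes the values: 0 → 4 → 6

Answer: 6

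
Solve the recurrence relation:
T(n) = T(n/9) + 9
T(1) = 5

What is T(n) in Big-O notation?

Each step divides n by 9 and adds 9. After log_9(n) steps we reach T(1)=5. So T(n) = 9·log_9(n) + 5 = O(log n).

Answer: O(log n)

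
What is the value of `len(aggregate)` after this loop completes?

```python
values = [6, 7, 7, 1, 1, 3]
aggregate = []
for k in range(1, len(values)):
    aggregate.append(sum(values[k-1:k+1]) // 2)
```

Number of 2-element averages
`aggregate` takes the values: [] → [6] → [6, 7] → [6, 7, 4] → [6, 7, 4, 1] → [6, 7, 4, 1, 2]
So `len(aggregate)` = 5

Answer: 5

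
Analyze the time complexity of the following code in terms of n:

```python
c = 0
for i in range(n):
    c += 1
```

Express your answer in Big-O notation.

Each loop level contributes: n. Multiplying the contributions gives O(n).

Answer: O(n)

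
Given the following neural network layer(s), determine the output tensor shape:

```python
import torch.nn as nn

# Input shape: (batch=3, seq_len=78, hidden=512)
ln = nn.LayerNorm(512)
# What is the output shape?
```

Input: (3, 78, 512) -> Output: (3, 78, 512)

Answer: (3, 78, 512)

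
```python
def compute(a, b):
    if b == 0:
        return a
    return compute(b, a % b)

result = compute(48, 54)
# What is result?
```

compute(48, 54) -> compute(54, 48) -> compute(48, 6) -> compute(6, 0) -> 6

Answer: 6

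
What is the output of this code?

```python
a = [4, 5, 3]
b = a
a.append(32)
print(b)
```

Key concept: basic list aliasing.
Step by step:
`a = [4, 5, 3]` → a = [4, 5, 3]
`b = a` → b = [4, 5, 3] (same object as a)
`a.append(32)` → a = [4, 5, 3, 32] (same object as b); b = [4, 5, 3, 32] (same object as a)
`print(b)` → prints [4, 5, 3, 32]

Answer: [4, 5, 3, 32]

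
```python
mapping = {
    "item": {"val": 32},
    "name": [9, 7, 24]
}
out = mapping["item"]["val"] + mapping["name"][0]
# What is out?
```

Trace:
`mapping = { ...` → mapping = {'item': {'val': 32}, 'name': [9, 7, 24]}
`out = mapping["item"]["val"] + mapping["name"][0]` → out = 41
So out = 41

Answer: 41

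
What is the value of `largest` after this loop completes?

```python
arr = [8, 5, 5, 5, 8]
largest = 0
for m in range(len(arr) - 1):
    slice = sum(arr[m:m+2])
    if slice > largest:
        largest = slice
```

Max sum of 2-element window in [8, 5, 5, 5, 8]
`largest` takes the values: 0 → 13

Answer: 13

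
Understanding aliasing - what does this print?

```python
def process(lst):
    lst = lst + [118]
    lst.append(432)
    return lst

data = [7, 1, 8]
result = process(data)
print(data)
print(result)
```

Key concept: rebinding parameter vs mutation.
Step by step:
`data = [7, 1, 8]` → data = [7, 1, 8]
`result = process(data)` → result = [7, 1, 8, 118, 432]
`print(data)` → prints [7, 1, 8]
`print(result)` → prints [7, 1, 8, 118, 432]

Answer:
[7, 1, 8]
[7, 1, 8, 118, 432]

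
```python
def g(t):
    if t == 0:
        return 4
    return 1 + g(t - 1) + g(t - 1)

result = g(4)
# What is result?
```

g(t) = 1 + 2·g(t-1), g(0)=4. Closed form: (4+1)·2^4 - 1 = 79.

Answer: 79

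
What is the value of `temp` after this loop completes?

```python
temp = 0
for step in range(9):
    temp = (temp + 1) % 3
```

Increment mod 3, 9 times = 0
`temp` takes the values: 0 → 1 → 2 → 0 → 1 → 2 → 0 → 1 → 2 → 0

Answer: 0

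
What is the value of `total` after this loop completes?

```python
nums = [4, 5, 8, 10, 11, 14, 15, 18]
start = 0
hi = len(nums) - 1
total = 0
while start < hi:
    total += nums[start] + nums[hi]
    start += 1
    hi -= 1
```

Sum of pairs from ends
`total` takes the values: 0 → 22 → 42 → 64 → 85

Answer: 85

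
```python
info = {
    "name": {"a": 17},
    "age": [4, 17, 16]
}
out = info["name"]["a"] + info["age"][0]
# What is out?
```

Trace:
`info = { ...` → info = {'name': {'a': 17}, 'age': [4, 17, 16]}
`out = info["name"]["a"] + info["age"][0]` → out = 21
So out = 21

Answer: 21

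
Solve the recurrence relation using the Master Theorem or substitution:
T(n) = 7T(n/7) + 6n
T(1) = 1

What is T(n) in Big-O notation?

By Master Theorem: a=7, b=7, f(n)=6n. Since log_7(7) = 1 and f(n) = Θ(n^1), Case 2 applies. T(n) = O(n log n).

Answer: O(n log n)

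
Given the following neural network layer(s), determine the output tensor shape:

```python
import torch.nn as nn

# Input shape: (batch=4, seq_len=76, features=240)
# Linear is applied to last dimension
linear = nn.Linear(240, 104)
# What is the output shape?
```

Input: (4, 76, 240) -> Output: (4, 76, 104)

Answer: (4, 76, 104)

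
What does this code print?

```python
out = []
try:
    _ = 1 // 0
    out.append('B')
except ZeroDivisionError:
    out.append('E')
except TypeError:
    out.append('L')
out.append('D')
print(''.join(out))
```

Execution trace: 'E' (except ZeroDivisionError) → 'D' (after the try/except). Output: ED

Answer: ED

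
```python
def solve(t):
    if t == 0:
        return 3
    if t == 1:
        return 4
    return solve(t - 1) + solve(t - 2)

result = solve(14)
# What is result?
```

Build up from base cases: solve(0)=3, solve(1)=4, solve(2)=7, solve(3)=11, solve(4)=18, solve(5)=29, solve(6)=47, ..., solve(14)=2207

Answer: 2207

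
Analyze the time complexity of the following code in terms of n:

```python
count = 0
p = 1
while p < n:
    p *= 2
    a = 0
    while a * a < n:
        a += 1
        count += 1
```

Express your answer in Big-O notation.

Each loop level contributes: log n × √n. Multiplying the contributions gives O(√n log n).

Answer: O(√n log n)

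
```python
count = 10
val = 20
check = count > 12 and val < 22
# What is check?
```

Trace:
`count = 10` → count = 10
`val = 20` → val = 20
`check = count > 12 and val < 22` → check = False
So check = False

Answer: False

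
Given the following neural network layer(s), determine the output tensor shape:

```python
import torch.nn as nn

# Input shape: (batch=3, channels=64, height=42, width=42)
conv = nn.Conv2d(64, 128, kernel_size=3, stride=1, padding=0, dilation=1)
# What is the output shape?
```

Input: (3, 64, 42, 42) -> Output: (3, 128, 40, 40)

Answer: (3, 128, 40, 40)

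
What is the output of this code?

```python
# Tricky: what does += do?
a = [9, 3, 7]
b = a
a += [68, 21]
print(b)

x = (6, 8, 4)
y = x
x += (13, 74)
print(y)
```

Key concept: += behavior differs for mutable vs immutable.
Step by step:
`a = [9, 3, 7]` → a = [9, 3, 7]
`b = a` → b = [9, 3, 7] (same object as a)
`a += [68, 21]` → a = [9, 3, 7, 68, 21] (same object as b); b = [9, 3, 7, 68, 21] (same object as a)
`print(b)` → prints [9, 3, 7, 68, 21]
`x = (6, 8, 4)` → x = (6, 8, 4)
`y = x` → y = (6, 8, 4)
`x += (13, 74)` → x = (6, 8, 4, 13, 74)
`print(y)` → prints (6, 8, 4)

Answer:
[9, 3, 7, 68, 21]
(6, 8, 4)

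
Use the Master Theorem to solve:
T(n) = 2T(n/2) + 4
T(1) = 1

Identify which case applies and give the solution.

a=2, b=2, f(n)=4. log_2(2) = 1. Since c=0 < 1, Case 1 applies: T(n) = Θ(n^log_b(a)) = O(n).

Answer: O(n) - Case 1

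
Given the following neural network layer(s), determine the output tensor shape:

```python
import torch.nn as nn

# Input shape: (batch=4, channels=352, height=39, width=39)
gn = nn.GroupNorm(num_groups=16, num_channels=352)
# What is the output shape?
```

Input: (4, 352, 39, 39) -> Output: (4, 352, 39, 39)

Answer: (4, 352, 39, 39)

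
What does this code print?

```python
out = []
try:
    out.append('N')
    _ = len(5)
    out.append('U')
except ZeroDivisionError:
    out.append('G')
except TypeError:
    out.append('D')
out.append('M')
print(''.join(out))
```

Execution trace: 'N' (try body) → 'D' (except TypeError) → 'M' (after the try/except). Output: NDM

Answer: NDM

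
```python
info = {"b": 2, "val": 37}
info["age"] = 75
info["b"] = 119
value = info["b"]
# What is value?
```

Trace:
`info = {"b": 2, "val": 37}` → info = {'b': 2, 'val': 37}
`info["age"] = 75` → info = {'b': 2, 'val': 37, 'age': 75}
`info["b"] = 119` → info = {'b': 119, 'val': 37, 'age': 75}
`value = info["b"]` → value = 119
So value = 119

Answer: 119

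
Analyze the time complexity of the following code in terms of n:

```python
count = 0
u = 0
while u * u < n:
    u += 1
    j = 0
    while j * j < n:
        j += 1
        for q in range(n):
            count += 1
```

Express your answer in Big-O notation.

Each loop level contributes: √n × √n × n. Multiplying the contributions gives O(n^2).

Answer: O(n^2)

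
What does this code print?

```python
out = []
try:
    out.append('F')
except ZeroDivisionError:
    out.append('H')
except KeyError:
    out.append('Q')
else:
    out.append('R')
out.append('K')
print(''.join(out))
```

Execution trace: 'F' (try body, no exception) → 'R' (else) → 'K' (after the try/except). Output: FRK

Answer: FRK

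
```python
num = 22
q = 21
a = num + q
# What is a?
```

Trace:
`num = 22` → num = 22
`q = 21` → q = 21
`a = num + q` → a = 43
So a = 43

Answer: 43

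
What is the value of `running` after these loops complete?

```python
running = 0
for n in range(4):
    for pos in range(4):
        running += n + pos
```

Sum of all n+pos for n,pos in 4x4
`running` takes the values: 0 → 1 → 3 → 6 → 7 → 9 → 12 → 16 → 18 → 21 → 25 → 30 → 33 → 37 → 42 → 48

Answer: 48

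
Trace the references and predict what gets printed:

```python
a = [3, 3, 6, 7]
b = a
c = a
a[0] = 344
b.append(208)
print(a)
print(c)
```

Key concept: multiple aliases.
Step by step:
`a = [3, 3, 6, 7]` → a = [3, 3, 6, 7]
`b = a` → b = [3, 3, 6, 7] (same object as a)
`c = a` → c = [3, 3, 6, 7] (same object as a, b)
`a[0] = 344` → a = [344, 3, 6, 7] (same object as b, c); b = [344, 3, 6, 7] (same object as a, c); c = [344, 3, 6, 7] (same object as a, b)
`b.append(208)` → a = [344, 3, 6, 7, 208] (same object as b, c); b = [344, 3, 6, 7, 208] (same object as a, c); c = [344, 3, 6, 7, 208] (same object as a, b)
`print(a)` → prints [344, 3, 6, 7, 208]
`print(c)` → prints [344, 3, 6, 7, 208]

Answer:
[344, 3, 6, 7, 208]
[344, 3, 6, 7, 208]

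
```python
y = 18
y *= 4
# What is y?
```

Trace:
`y = 18` → y = 18
`y *= 4` → y = 72
So y = 72

Answer: 72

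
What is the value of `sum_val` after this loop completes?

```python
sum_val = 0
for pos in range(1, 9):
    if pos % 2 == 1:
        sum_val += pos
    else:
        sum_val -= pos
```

Add odd, subtract even
`sum_val` takes the values: 0 → 1 → -1 → 2 → -2 → 3 → -3 → 4 → -4

Answer: -4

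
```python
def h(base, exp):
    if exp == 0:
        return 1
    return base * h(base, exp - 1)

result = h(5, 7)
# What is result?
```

h(5, 7) = 5 * 5 * 5 * 5 * 5 * 5 * 5 = 78125

Answer: 78125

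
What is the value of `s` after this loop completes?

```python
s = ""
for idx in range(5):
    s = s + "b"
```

Repeat 'b' 5 times
`s` takes the values: "" → "b" → "bb" → "bbb" → "bbbb" → "bbbbb"

Answer: "bbbbb"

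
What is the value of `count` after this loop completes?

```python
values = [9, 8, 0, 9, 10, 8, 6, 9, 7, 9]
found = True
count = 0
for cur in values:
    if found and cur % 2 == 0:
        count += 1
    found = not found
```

Count even values at even positions
`count` takes the values: 0 → 1 → 2 → 3

Answer: 3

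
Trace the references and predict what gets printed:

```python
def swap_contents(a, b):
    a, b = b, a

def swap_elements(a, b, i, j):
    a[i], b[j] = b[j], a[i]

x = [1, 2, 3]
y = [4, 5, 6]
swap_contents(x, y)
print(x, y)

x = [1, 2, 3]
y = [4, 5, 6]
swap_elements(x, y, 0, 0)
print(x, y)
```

Key concept: parameter rebinding vs mutation.
Step by step:
`x = [1, 2, 3]` → x = [1, 2, 3]
`y = [4, 5, 6]` → y = [4, 5, 6]
`swap_contents(x, y)` → no visible change to tracked variables
`print(x, y)` → prints [1, 2, 3] [4, 5, 6]
`x = [1, 2, 3]` → x = [1, 2, 3]
`y = [4, 5, 6]` → y = [4, 5, 6]
`swap_elements(x, y, 0, 0)` → x = [4, 2, 3]; y = [1, 5, 6]
`print(x, y)` → prints [4, 2, 3] [1, 5, 6]

Answer:
[1, 2, 3] [4, 5, 6]
[4, 2, 3] [1, 5, 6]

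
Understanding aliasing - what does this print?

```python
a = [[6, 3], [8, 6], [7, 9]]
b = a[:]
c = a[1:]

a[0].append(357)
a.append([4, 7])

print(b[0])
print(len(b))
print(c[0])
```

Key concept: slice with nested mutation.
Step by step:
`a = [[6, 3], [8, 6], [7, 9]]` → a = [[6, 3], [8, 6], [7, 9]]
`b = a[:]` → b = [[6, 3], [8, 6], [7, 9]]
`c = a[1:]` → c = [[8, 6], [7, 9]]
`a[0].append(357)` → a = [[6, 3, 357], [8, 6], [7, 9]]; b = [[6, 3, 357], [8, 6], [7, 9]]
`a.append([4, 7])` → a = [[6, 3, 357], [8, 6], [7, 9], [4, 7]]
`print(b[0])` → prints [6, 3, 357]
`print(len(b))` → prints 3
`print(c[0])` → prints [8, 6]

Answer:
[6, 3, 357]
3
[8, 6]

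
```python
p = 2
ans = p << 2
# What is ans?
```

Trace:
`p = 2` → p = 2
`ans = p << 2` → ans = 8
So ans = 8

Answer: 8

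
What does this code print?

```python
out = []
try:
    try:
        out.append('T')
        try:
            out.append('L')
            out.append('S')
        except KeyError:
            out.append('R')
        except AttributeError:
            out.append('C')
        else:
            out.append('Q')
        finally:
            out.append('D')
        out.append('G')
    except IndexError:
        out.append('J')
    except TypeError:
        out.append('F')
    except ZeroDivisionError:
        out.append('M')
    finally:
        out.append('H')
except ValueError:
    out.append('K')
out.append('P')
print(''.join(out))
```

Execution trace: 'T' (try body) → 'L' (inner try body) → 'S' (inner try body, no exception) → 'Q' (inner else) → 'D' (inner finally) → 'G' (try body, no exception) → 'H' (finally) → 'P' (after the try/except). Output: TLSQDGHP

Answer: TLSQDGHP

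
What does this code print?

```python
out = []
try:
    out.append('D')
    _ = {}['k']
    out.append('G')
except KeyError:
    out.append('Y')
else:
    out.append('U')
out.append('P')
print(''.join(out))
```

Execution trace: 'D' (try body) → 'Y' (except KeyError) → 'P' (after the try/except). Output: DYP

Answer: DYP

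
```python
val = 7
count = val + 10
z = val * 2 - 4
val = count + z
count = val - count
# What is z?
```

Trace:
`val = 7` → val = 7
`count = val + 10` → count = 17
`z = val * 2 - 4` → z = 10
`val = count + z` → val = 27
`count = val - count` → count = 10
So z = 10

Answer: 10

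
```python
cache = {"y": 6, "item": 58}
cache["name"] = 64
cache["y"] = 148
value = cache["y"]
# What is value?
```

Trace:
`cache = {"y": 6, "item": 58}` → cache = {'y': 6, 'item': 58}
`cache["name"] = 64` → cache = {'y': 6, 'item': 58, 'name': 64}
`cache["y"] = 148` → cache = {'y': 148, 'item': 58, 'name': 64}
`value = cache["y"]` → value = 148
So value = 148

Answer: 148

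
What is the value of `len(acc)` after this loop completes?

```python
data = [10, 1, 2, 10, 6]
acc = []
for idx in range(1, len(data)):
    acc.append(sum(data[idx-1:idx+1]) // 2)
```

Number of 2-element averages
`acc` takes the values: [] → [5] → [5, 1] → [5, 1, 6] → [5, 1, 6, 8]
So `len(acc)` = 4

Answer: 4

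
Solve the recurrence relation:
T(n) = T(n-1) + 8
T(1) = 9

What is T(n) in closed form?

Unrolling: T(n) = T(1) + 8·(n-1) = 9 + 8(n-1) = 8n + 1.

Answer: T(n) = 8n + 1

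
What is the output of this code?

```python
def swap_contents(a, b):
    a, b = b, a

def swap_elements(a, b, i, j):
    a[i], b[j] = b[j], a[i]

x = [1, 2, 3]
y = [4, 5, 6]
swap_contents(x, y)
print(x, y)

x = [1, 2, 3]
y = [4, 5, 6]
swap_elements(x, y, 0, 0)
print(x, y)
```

Key concept: parameter rebinding vs mutation.
Step by step:
`x = [1, 2, 3]` → x = [1, 2, 3]
`y = [4, 5, 6]` → y = [4, 5, 6]
`swap_contents(x, y)` → no visible change to tracked variables
`print(x, y)` → prints [1, 2, 3] [4, 5, 6]
`x = [1, 2, 3]` → x = [1, 2, 3]
`y = [4, 5, 6]` → y = [4, 5, 6]
`swap_elements(x, y, 0, 0)` → x = [4, 2, 3]; y = [1, 5, 6]
`print(x, y)` → prints [4, 2, 3] [1, 5, 6]

Answer:
[1, 2, 3] [4, 5, 6]
[4, 2, 3] [1, 5, 6]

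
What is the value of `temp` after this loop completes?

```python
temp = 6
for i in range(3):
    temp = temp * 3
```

Multiply by 3, 3 times: 6 * 3^3 = 162
`temp` takes the values: 6 → 18 → 54 → 162

Answer: 162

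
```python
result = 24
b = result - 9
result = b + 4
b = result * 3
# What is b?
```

Trace:
`result = 24` → result = 24
`b = result - 9` → b = 15
`result = b + 4` → result = 19
`b = result * 3` → b = 57
So b = 57

Answer: 57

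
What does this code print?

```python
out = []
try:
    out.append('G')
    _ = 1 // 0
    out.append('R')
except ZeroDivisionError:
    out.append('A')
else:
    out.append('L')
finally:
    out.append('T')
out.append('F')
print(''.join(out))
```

Execution trace: 'G' (try body) → 'A' (except ZeroDivisionError) → 'T' (finally) → 'F' (after the try/except). Output: GATF

Answer: GATF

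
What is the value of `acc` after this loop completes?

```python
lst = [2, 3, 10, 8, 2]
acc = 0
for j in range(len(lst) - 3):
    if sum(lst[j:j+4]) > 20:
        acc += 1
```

Count windows with sum > 20
`acc` takes the values: 0 → 1 → 2

Answer: 2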